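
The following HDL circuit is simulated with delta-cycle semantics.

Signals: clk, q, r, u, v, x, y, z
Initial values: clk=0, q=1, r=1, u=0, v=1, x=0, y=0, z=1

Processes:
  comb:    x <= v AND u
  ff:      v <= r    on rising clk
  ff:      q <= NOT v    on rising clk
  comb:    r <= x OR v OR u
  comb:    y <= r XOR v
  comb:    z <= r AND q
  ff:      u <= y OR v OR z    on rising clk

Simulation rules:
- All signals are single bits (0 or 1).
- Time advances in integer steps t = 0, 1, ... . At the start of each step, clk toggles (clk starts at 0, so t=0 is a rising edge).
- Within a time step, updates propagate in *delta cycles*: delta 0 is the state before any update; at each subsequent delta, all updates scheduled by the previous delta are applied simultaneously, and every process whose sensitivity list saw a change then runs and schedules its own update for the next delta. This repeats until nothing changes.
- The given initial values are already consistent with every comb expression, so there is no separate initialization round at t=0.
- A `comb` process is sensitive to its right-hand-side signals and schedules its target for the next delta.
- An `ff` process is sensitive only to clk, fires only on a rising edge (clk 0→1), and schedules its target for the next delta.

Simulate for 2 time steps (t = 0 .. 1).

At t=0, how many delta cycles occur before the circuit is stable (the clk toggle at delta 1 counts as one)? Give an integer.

3

[bits: v,r,z,u,x,clk,y,q]
t=0: Δ0=11100001 Δ1=11100101 Δ2=11110100 Δ3=11011100 | 3Δ
t=1: Δ0=11011100 Δ1=11011000 | 1Δ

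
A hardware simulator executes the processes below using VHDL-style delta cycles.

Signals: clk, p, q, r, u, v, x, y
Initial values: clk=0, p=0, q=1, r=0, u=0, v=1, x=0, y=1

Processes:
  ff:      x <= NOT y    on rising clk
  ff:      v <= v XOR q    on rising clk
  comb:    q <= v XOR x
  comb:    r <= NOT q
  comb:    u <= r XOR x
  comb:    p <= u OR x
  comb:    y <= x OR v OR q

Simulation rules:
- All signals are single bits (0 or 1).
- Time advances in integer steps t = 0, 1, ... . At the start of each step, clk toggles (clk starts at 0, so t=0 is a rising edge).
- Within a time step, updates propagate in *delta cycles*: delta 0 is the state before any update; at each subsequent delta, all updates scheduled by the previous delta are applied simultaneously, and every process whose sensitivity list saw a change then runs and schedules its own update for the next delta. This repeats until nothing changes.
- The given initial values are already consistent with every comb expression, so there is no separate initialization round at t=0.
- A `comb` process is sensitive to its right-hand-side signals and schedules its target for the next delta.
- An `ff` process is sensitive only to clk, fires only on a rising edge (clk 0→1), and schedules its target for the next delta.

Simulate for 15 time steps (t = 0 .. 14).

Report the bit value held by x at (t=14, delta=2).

[bits: r,clk,x,q,p,u,v,y]
t=0: Δ0=00010011 Δ1=01010011 Δ2=01010001 Δ3=01000001 Δ4=11000000 Δ5=11000100 Δ6=11001100 | 6Δ
t=1: Δ0=11001100 Δ1=10001100 | 1Δ
t=2: Δ0=10001100 Δ1=11001100 Δ2=11101100 Δ3=11111001 Δ4=01111001 Δ5=01111101 | 5Δ
t=3: Δ0=01111101 Δ1=00111101 | 1Δ
t=4: Δ0=00111101 Δ1=01111101 Δ2=01011111 Δ3=01011011 Δ4=01010011 | 4Δ
t=5: Δ0=01010011 Δ1=00010011 | 1Δ
t=6: Δ0=00010011 Δ1=01010011 Δ2=01010001 Δ3=01000001 Δ4=11000000 Δ5=11000100 Δ6=11001100 | 6Δ
t=7: Δ0=11001100 Δ1=10001100 | 1Δ
t=8: Δ0=10001100 Δ1=11001100 Δ2=11101100 Δ3=11111001 Δ4=01111001 Δ5=01111101 | 5Δ
t=9: Δ0=01111101 Δ1=00111101 | 1Δ
t=10: Δ0=00111101 Δ1=01111101 Δ2=01011111 Δ3=01011011 Δ4=01010011 | 4Δ
t=11: Δ0=01010011 Δ1=00010011 | 1Δ
t=12: Δ0=00010011 Δ1=01010011 Δ2=01010001 Δ3=01000001 Δ4=11000000 Δ5=11000100 Δ6=11001100 | 6Δ
t=13: Δ0=11001100 Δ1=10001100 | 1Δ
t=14: Δ0=10001100 Δ1=11001100 Δ2=11101100 Δ3=11111001 Δ4=01111001 Δ5=01111101 | 5Δ

1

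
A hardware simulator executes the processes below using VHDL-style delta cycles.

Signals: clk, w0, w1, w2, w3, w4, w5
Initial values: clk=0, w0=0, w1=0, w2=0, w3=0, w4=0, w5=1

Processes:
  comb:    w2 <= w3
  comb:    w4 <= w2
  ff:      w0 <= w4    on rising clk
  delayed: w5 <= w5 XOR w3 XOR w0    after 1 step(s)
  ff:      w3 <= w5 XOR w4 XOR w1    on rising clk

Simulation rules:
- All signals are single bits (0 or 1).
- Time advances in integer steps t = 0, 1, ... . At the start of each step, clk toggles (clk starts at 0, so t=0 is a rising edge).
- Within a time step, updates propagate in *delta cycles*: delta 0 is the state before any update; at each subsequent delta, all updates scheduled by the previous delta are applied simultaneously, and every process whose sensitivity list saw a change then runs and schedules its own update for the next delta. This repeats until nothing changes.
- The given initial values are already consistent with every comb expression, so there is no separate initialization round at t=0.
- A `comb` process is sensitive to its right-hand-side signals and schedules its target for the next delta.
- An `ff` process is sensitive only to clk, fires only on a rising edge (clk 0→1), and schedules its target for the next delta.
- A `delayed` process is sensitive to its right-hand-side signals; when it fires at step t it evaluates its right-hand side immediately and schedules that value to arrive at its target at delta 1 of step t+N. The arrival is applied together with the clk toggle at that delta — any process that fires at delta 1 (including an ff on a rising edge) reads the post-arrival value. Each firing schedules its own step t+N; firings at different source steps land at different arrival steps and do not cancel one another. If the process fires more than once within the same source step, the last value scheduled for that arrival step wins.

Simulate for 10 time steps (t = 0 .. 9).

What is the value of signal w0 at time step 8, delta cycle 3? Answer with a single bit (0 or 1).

t=0 Δ0: w3=0 w0=0 w4=0 clk=0 w5=1 w2=0 w1=0
  Δ1: clk:0→1
  Δ2: w3:0→1
  Δ3: w2:0→1
  Δ4: w4:0→1
  (4Δ to stable)
t=1 Δ0: w3=1 w0=0 w4=1 clk=1 w5=1 w2=1 w1=0
  Δ1: clk:1→0, w5:1→0
  (1Δ to stable)
t=2 Δ0: w3=1 w0=0 w4=1 clk=0 w5=0 w2=1 w1=0
  Δ1: clk:0→1, w5:0→1
  Δ2: w3:1→0, w0:0→1
  Δ3: w2:1→0
  Δ4: w4:1→0
  (4Δ to stable)
t=3 Δ0: w3=0 w0=1 w4=0 clk=1 w5=1 w2=0 w1=0
  Δ1: clk:1→0, w5:1→0
  (1Δ to stable)
t=4 Δ0: w3=0 w0=1 w4=0 clk=0 w5=0 w2=0 w1=0
  Δ1: clk:0→1, w5:0→1
  Δ2: w3:0→1, w0:1→0
  Δ3: w2:0→1
  Δ4: w4:0→1
  (4Δ to stable)
t=5 Δ0: w3=1 w0=0 w4=1 clk=1 w5=1 w2=1 w1=0
  Δ1: clk:1→0, w5:1→0
  (1Δ to stable)
t=6 Δ0: w3=1 w0=0 w4=1 clk=0 w5=0 w2=1 w1=0
  Δ1: clk:0→1, w5:0→1
  Δ2: w3:1→0, w0:0→1
  Δ3: w2:1→0
  Δ4: w4:1→0
  (4Δ to stable)
t=7 Δ0: w3=0 w0=1 w4=0 clk=1 w5=1 w2=0 w1=0
  Δ1: clk:1→0, w5:1→0
  (1Δ to stable)
t=8 Δ0: w3=0 w0=1 w4=0 clk=0 w5=0 w2=0 w1=0
  Δ1: clk:0→1, w5:0→1
  Δ2: w3:0→1, w0:1→0
  Δ3: w2:0→1
  Δ4: w4:0→1
  (4Δ to stable)
t=9 Δ0: w3=1 w0=0 w4=1 clk=1 w5=1 w2=1 w1=0
  Δ1: clk:1→0, w5:1→0
  (1Δ to stable)

0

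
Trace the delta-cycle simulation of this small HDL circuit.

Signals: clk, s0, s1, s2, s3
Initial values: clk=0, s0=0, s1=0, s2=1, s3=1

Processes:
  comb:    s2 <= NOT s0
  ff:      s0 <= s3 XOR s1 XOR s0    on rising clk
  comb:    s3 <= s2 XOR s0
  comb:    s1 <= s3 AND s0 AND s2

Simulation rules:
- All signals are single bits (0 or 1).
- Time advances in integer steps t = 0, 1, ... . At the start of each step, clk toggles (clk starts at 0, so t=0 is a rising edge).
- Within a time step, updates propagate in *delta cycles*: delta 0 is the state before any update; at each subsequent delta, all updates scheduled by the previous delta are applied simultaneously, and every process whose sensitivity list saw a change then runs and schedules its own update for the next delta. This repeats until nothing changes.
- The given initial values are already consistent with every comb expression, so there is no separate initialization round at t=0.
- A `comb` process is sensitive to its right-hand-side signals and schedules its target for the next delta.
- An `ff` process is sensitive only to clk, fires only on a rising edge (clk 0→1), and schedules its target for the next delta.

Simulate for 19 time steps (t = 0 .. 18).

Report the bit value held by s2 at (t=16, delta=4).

[bits: s1,s2,clk,s3,s0]
t=0: Δ0=01010 Δ1=01110 Δ2=01111 Δ3=10101 Δ4=00111 | 4Δ
t=1: Δ0=00111 Δ1=00011 | 1Δ
t=2: Δ0=00011 Δ1=00111 Δ2=00110 Δ3=01100 Δ4=01110 | 4Δ
t=3: Δ0=01110 Δ1=01010 | 1Δ
t=4: Δ0=01010 Δ1=01110 Δ2=01111 Δ3=10101 Δ4=00111 | 4Δ
t=5: Δ0=00111 Δ1=00011 | 1Δ
t=6: Δ0=00011 Δ1=00111 Δ2=00110 Δ3=01100 Δ4=01110 | 4Δ
t=7: Δ0=01110 Δ1=01010 | 1Δ
t=8: Δ0=01010 Δ1=01110 Δ2=01111 Δ3=10101 Δ4=00111 | 4Δ
t=9: Δ0=00111 Δ1=00011 | 1Δ
t=10: Δ0=00011 Δ1=00111 Δ2=00110 Δ3=01100 Δ4=01110 | 4Δ
t=11: Δ0=01110 Δ1=01010 | 1Δ
t=12: Δ0=01010 Δ1=01110 Δ2=01111 Δ3=10101 Δ4=00111 | 4Δ
t=13: Δ0=00111 Δ1=00011 | 1Δ
t=14: Δ0=00011 Δ1=00111 Δ2=00110 Δ3=01100 Δ4=01110 | 4Δ
t=15: Δ0=01110 Δ1=01010 | 1Δ
t=16: Δ0=01010 Δ1=01110 Δ2=01111 Δ3=10101 Δ4=00111 | 4Δ
t=17: Δ0=00111 Δ1=00011 | 1Δ
t=18: Δ0=00011 Δ1=00111 Δ2=00110 Δ3=01100 Δ4=01110 | 4Δ

0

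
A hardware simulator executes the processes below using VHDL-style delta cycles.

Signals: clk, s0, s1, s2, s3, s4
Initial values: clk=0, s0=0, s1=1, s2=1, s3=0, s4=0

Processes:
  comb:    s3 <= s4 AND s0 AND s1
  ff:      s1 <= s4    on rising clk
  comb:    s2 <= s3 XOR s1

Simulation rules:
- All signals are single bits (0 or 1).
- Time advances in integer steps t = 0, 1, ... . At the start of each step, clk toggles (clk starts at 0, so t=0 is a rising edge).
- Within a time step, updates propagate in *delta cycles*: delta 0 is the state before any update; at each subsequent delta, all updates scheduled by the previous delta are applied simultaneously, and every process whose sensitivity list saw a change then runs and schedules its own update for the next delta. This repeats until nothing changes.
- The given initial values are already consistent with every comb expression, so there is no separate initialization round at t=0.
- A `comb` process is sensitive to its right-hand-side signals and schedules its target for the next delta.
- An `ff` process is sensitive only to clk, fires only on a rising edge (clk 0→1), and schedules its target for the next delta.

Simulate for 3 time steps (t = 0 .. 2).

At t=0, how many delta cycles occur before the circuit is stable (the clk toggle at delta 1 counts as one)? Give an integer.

3

t=0 Δ0: s4=0 s2=1 s1=1 clk=0 s3=0 s0=0
  Δ1: clk:0→1
  Δ2: s1:1→0
  Δ3: s2:1→0
  (3Δ to stable)
t=1 Δ0: s4=0 s2=0 s1=0 clk=1 s3=0 s0=0
  Δ1: clk:1→0
  (1Δ to stable)
t=2 Δ0: s4=0 s2=0 s1=0 clk=0 s3=0 s0=0
  Δ1: clk:0→1
  (1Δ to stable)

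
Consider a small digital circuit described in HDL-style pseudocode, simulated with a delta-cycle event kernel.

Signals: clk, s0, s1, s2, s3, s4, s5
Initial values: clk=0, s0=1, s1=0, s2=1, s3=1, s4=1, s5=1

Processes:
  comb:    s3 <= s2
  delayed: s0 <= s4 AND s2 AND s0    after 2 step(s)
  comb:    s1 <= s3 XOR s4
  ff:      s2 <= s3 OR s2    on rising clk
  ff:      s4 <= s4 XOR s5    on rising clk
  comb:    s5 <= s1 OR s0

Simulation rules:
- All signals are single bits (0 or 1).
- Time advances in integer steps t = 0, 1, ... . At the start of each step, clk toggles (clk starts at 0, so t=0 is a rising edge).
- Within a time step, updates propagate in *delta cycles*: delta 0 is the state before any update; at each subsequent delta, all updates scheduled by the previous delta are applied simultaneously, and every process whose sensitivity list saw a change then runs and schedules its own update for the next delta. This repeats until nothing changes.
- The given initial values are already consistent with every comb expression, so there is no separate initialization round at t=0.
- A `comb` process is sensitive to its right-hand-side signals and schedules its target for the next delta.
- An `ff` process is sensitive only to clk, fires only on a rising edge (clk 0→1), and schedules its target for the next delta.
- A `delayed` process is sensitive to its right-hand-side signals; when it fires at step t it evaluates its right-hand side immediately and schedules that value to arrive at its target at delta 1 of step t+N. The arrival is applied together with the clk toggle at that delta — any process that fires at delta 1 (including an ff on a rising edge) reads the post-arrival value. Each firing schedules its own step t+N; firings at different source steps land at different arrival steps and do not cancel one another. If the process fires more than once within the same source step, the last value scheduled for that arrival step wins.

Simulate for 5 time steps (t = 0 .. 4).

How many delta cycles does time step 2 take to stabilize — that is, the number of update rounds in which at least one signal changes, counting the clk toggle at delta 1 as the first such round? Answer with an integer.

4

t0.Δ0 s4=1 s0=1 s2=1 s5=1 s3=1 clk=0 s1=0
t0.Δ1 s4=1 s0=1 s2=1 s5=1 s3=1 clk=1 s1=0
t0.Δ2 s4=0 s0=1 s2=1 s5=1 s3=1 clk=1 s1=0
t0.Δ3 s4=0 s0=1 s2=1 s5=1 s3=1 clk=1 s1=1
t1.Δ0 s4=0 s0=1 s2=1 s5=1 s3=1 clk=1 s1=1
t1.Δ1 s4=0 s0=1 s2=1 s5=1 s3=1 clk=0 s1=1
t2.Δ0 s4=0 s0=1 s2=1 s5=1 s3=1 clk=0 s1=1
t2.Δ1 s4=0 s0=0 s2=1 s5=1 s3=1 clk=1 s1=1
t2.Δ2 s4=1 s0=0 s2=1 s5=1 s3=1 clk=1 s1=1
t2.Δ3 s4=1 s0=0 s2=1 s5=1 s3=1 clk=1 s1=0
t2.Δ4 s4=1 s0=0 s2=1 s5=0 s3=1 clk=1 s1=0
t3.Δ0 s4=1 s0=0 s2=1 s5=0 s3=1 clk=1 s1=0
t3.Δ1 s4=1 s0=0 s2=1 s5=0 s3=1 clk=0 s1=0
t4.Δ0 s4=1 s0=0 s2=1 s5=0 s3=1 clk=0 s1=0
t4.Δ1 s4=1 s0=0 s2=1 s5=0 s3=1 clk=1 s1=0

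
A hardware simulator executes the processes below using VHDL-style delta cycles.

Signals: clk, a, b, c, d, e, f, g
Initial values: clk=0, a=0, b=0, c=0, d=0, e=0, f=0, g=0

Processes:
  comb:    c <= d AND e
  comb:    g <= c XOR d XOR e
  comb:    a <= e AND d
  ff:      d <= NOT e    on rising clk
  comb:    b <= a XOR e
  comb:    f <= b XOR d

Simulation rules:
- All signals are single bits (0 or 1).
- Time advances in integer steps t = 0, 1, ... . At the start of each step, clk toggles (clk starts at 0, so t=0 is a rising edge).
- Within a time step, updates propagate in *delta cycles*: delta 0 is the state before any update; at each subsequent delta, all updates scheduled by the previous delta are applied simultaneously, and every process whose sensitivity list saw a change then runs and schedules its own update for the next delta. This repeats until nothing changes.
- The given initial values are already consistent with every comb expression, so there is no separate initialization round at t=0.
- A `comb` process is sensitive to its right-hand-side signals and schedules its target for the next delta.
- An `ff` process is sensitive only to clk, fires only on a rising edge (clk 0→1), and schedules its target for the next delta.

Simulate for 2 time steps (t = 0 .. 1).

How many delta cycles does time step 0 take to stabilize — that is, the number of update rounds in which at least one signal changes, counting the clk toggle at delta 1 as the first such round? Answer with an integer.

[bits: d,c,f,g,e,clk,b,a]
t=0: Δ0=00000000 Δ1=00000100 Δ2=10000100 Δ3=10110100 | 3Δ
t=1: Δ0=10110100 Δ1=10110000 | 1Δ

3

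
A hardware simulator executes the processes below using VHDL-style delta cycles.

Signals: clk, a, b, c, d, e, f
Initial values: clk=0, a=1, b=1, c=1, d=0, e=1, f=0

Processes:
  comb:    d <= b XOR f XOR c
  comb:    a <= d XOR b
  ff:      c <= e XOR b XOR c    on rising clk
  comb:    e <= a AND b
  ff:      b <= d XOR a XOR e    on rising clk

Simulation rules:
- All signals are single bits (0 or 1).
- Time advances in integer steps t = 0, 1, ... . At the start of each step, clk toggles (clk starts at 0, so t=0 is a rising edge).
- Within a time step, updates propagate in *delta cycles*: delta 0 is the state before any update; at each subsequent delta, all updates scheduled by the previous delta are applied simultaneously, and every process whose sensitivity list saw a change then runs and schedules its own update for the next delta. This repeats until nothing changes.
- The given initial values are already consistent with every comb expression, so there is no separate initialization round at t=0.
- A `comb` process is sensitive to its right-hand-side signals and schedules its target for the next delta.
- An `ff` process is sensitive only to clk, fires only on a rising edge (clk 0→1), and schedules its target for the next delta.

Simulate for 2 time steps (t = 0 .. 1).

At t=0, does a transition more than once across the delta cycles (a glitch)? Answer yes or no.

t=0 Δ0: a=1 clk=0 e=1 d=0 b=1 f=0 c=1
  Δ1: clk:0→1
  Δ2: b:1→0
  Δ3: a:1→0, e:1→0, d:0→1
  Δ4: a:0→1
  (4Δ to stable)
t=1 Δ0: a=1 clk=1 e=0 d=1 b=0 f=0 c=1
  Δ1: clk:1→0
  (1Δ to stable)

yes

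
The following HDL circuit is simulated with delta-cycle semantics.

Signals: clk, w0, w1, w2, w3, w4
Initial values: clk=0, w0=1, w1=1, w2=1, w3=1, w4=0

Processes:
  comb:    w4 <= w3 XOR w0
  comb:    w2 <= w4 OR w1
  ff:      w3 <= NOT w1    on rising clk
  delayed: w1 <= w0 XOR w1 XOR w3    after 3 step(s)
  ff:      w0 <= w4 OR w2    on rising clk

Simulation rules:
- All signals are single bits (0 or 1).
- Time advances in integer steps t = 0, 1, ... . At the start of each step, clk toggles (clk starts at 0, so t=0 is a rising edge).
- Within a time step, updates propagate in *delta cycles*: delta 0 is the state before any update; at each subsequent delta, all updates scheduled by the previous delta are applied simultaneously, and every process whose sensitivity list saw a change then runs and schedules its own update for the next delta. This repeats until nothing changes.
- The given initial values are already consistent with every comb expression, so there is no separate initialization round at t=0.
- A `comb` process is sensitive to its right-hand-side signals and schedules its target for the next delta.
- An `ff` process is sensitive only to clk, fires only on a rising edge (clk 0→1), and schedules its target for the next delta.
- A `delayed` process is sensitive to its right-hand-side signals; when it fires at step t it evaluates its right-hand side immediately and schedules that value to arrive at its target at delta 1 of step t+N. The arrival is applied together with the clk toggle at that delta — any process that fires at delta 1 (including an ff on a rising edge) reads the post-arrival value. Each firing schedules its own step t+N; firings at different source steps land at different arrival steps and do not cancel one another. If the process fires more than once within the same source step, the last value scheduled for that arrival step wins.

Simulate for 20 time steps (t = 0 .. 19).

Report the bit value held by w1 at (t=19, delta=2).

1

t=0 Δ0: w3=1 w4=0 w2=1 w1=1 clk=0 w0=1
  Δ1: clk:0→1
  Δ2: w3:1→0
  Δ3: w4:0→1
  (3Δ to stable)
t=1 Δ0: w3=0 w4=1 w2=1 w1=1 clk=1 w0=1
  Δ1: clk:1→0
  (1Δ to stable)
t=2 Δ0: w3=0 w4=1 w2=1 w1=1 clk=0 w0=1
  Δ1: clk:0→1
  (1Δ to stable)
t=3 Δ0: w3=0 w4=1 w2=1 w1=1 clk=1 w0=1
  Δ1: w1:1→0, clk:1→0
  (1Δ to stable)
t=4 Δ0: w3=0 w4=1 w2=1 w1=0 clk=0 w0=1
  Δ1: clk:0→1
  Δ2: w3:0→1
  Δ3: w4:1→0
  Δ4: w2:1→0
  (4Δ to stable)
t=5 Δ0: w3=1 w4=0 w2=0 w1=0 clk=1 w0=1
  Δ1: clk:1→0
  (1Δ to stable)
t=6 Δ0: w3=1 w4=0 w2=0 w1=0 clk=0 w0=1
  Δ1: w1:0→1, clk:0→1
  Δ2: w3:1→0, w2:0→1, w0:1→0
  (2Δ to stable)
t=7 Δ0: w3=0 w4=0 w2=1 w1=1 clk=1 w0=0
  Δ1: w1:1→0, clk:1→0
  Δ2: w2:1→0
  (2Δ to stable)
t=8 Δ0: w3=0 w4=0 w2=0 w1=0 clk=0 w0=0
  Δ1: clk:0→1
  Δ2: w3:0→1
  Δ3: w4:0→1
  Δ4: w2:0→1
  (4Δ to stable)
t=9 Δ0: w3=1 w4=1 w2=1 w1=0 clk=1 w0=0
  Δ1: w1:0→1, clk:1→0
  (1Δ to stable)
t=10 Δ0: w3=1 w4=1 w2=1 w1=1 clk=0 w0=0
  Δ1: w1:1→0, clk:0→1
  Δ2: w0:0→1
  Δ3: w4:1→0
  Δ4: w2:1→0
  (4Δ to stable)
t=11 Δ0: w3=1 w4=0 w2=0 w1=0 clk=1 w0=1
  Δ1: w1:0→1, clk:1→0
  Δ2: w2:0→1
  (2Δ to stable)
t=12 Δ0: w3=1 w4=0 w2=1 w1=1 clk=0 w0=1
  Δ1: w1:1→0, clk:0→1
  Δ2: w2:1→0
  (2Δ to stable)
t=13 Δ0: w3=1 w4=0 w2=0 w1=0 clk=1 w0=1
  Δ1: clk:1→0
  (1Δ to stable)
t=14 Δ0: w3=1 w4=0 w2=0 w1=0 clk=0 w0=1
  Δ1: w1:0→1, clk:0→1
  Δ2: w3:1→0, w2:0→1, w0:1→0
  (2Δ to stable)
t=15 Δ0: w3=0 w4=0 w2=1 w1=1 clk=1 w0=0
  Δ1: w1:1→0, clk:1→0
  Δ2: w2:1→0
  (2Δ to stable)
t=16 Δ0: w3=0 w4=0 w2=0 w1=0 clk=0 w0=0
  Δ1: clk:0→1
  Δ2: w3:0→1
  Δ3: w4:0→1
  Δ4: w2:0→1
  (4Δ to stable)
t=17 Δ0: w3=1 w4=1 w2=1 w1=0 clk=1 w0=0
  Δ1: w1:0→1, clk:1→0
  (1Δ to stable)
t=18 Δ0: w3=1 w4=1 w2=1 w1=1 clk=0 w0=0
  Δ1: w1:1→0, clk:0→1
  Δ2: w0:0→1
  Δ3: w4:1→0
  Δ4: w2:1→0
  (4Δ to stable)
t=19 Δ0: w3=1 w4=0 w2=0 w1=0 clk=1 w0=1
  Δ1: w1:0→1, clk:1→0
  Δ2: w2:0→1
  (2Δ to stable)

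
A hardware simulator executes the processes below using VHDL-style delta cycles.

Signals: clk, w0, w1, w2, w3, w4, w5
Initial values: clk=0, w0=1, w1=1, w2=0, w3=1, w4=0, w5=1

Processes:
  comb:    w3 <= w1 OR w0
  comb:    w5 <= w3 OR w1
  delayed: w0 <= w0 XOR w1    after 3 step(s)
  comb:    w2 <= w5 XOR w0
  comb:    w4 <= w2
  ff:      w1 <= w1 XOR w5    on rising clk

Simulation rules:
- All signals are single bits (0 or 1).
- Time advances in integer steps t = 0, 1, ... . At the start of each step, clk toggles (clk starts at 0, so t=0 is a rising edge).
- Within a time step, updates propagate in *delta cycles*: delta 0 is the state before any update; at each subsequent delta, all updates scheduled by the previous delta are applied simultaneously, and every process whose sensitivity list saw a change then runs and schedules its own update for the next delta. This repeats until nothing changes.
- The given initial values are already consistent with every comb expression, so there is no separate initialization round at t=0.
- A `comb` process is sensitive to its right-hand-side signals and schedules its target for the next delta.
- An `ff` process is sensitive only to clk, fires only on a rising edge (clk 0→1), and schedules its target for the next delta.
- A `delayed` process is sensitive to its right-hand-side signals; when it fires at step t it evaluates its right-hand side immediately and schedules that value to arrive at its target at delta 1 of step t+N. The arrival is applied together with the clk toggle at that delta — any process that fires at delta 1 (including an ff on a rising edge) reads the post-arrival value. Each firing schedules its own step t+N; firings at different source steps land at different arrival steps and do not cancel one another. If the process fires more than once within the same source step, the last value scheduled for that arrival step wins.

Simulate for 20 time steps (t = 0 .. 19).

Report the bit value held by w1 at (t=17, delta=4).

0

t=0 Δ0: w5=1 w2=0 w3=1 w0=1 w1=1 clk=0 w4=0
  Δ1: clk:0→1
  Δ2: w1:1→0
  (2Δ to stable)
t=1 Δ0: w5=1 w2=0 w3=1 w0=1 w1=0 clk=1 w4=0
  Δ1: clk:1→0
  (1Δ to stable)
t=2 Δ0: w5=1 w2=0 w3=1 w0=1 w1=0 clk=0 w4=0
  Δ1: clk:0→1
  Δ2: w1:0→1
  (2Δ to stable)
t=3 Δ0: w5=1 w2=0 w3=1 w0=1 w1=1 clk=1 w4=0
  Δ1: clk:1→0
  (1Δ to stable)
t=4 Δ0: w5=1 w2=0 w3=1 w0=1 w1=1 clk=0 w4=0
  Δ1: clk:0→1
  Δ2: w1:1→0
  (2Δ to stable)
t=5 Δ0: w5=1 w2=0 w3=1 w0=1 w1=0 clk=1 w4=0
  Δ1: w0:1→0, clk:1→0
  Δ2: w2:0→1, w3:1→0
  Δ3: w5:1→0, w4:0→1
  Δ4: w2:1→0
  Δ5: w4:1→0
  (5Δ to stable)
t=6 Δ0: w5=0 w2=0 w3=0 w0=0 w1=0 clk=0 w4=0
  Δ1: clk:0→1
  (1Δ to stable)
t=7 Δ0: w5=0 w2=0 w3=0 w0=0 w1=0 clk=1 w4=0
  Δ1: w0:0→1, clk:1→0
  Δ2: w2:0→1, w3:0→1
  Δ3: w5:0→1, w4:0→1
  Δ4: w2:1→0
  Δ5: w4:1→0
  (5Δ to stable)
t=8 Δ0: w5=1 w2=0 w3=1 w0=1 w1=0 clk=0 w4=0
  Δ1: w0:1→0, clk:0→1
  Δ2: w2:0→1, w3:1→0, w1:0→1
  Δ3: w3:0→1, w4:0→1
  (3Δ to stable)
t=9 Δ0: w5=1 w2=1 w3=1 w0=0 w1=1 clk=1 w4=1
  Δ1: clk:1→0
  (1Δ to stable)
t=10 Δ0: w5=1 w2=1 w3=1 w0=0 w1=1 clk=0 w4=1
  Δ1: w0:0→1, clk:0→1
  Δ2: w2:1→0, w1:1→0
  Δ3: w4:1→0
  (3Δ to stable)
t=11 Δ0: w5=1 w2=0 w3=1 w0=1 w1=0 clk=1 w4=0
  Δ1: clk:1→0
  (1Δ to stable)
t=12 Δ0: w5=1 w2=0 w3=1 w0=1 w1=0 clk=0 w4=0
  Δ1: clk:0→1
  Δ2: w1:0→1
  (2Δ to stable)
t=13 Δ0: w5=1 w2=0 w3=1 w0=1 w1=1 clk=1 w4=0
  Δ1: clk:1→0
  (1Δ to stable)
t=14 Δ0: w5=1 w2=0 w3=1 w0=1 w1=1 clk=0 w4=0
  Δ1: clk:0→1
  Δ2: w1:1→0
  (2Δ to stable)
t=15 Δ0: w5=1 w2=0 w3=1 w0=1 w1=0 clk=1 w4=0
  Δ1: w0:1→0, clk:1→0
  Δ2: w2:0→1, w3:1→0
  Δ3: w5:1→0, w4:0→1
  Δ4: w2:1→0
  Δ5: w4:1→0
  (5Δ to stable)
t=16 Δ0: w5=0 w2=0 w3=0 w0=0 w1=0 clk=0 w4=0
  Δ1: clk:0→1
  (1Δ to stable)
t=17 Δ0: w5=0 w2=0 w3=0 w0=0 w1=0 clk=1 w4=0
  Δ1: w0:0→1, clk:1→0
  Δ2: w2:0→1, w3:0→1
  Δ3: w5:0→1, w4:0→1
  Δ4: w2:1→0
  Δ5: w4:1→0
  (5Δ to stable)
t=18 Δ0: w5=1 w2=0 w3=1 w0=1 w1=0 clk=0 w4=0
  Δ1: w0:1→0, clk:0→1
  Δ2: w2:0→1, w3:1→0, w1:0→1
  Δ3: w3:0→1, w4:0→1
  (3Δ to stable)
t=19 Δ0: w5=1 w2=1 w3=1 w0=0 w1=1 clk=1 w4=1
  Δ1: clk:1→0
  (1Δ to stable)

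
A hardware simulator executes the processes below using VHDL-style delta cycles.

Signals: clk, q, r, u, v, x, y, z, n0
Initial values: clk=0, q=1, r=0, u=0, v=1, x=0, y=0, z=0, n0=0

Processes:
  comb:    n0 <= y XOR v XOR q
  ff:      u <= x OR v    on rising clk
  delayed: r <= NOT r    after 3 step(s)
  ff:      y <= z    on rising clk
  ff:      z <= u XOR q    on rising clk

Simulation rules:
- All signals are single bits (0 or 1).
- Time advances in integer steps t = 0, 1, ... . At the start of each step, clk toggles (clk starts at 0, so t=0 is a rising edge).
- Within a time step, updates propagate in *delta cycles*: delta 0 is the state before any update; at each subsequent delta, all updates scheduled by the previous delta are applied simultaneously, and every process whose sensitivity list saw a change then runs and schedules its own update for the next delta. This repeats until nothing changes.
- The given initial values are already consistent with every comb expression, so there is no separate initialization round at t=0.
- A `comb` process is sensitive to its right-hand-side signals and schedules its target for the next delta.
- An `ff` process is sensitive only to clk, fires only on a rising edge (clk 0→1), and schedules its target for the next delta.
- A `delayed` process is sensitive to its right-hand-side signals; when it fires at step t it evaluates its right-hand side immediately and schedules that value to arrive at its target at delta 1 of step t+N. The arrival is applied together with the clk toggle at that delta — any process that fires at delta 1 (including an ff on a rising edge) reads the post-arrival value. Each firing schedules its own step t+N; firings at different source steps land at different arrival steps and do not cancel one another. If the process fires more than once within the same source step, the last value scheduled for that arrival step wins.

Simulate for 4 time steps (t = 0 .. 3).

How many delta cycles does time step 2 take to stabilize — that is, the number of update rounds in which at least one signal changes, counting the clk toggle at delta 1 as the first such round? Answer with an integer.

3

t0.Δ0 v=1 u=0 clk=0 x=0 r=0 y=0 z=0 n0=0 q=1
t0.Δ1 v=1 u=0 clk=1 x=0 r=0 y=0 z=0 n0=0 q=1
t0.Δ2 v=1 u=1 clk=1 x=0 r=0 y=0 z=1 n0=0 q=1
t1.Δ0 v=1 u=1 clk=1 x=0 r=0 y=0 z=1 n0=0 q=1
t1.Δ1 v=1 u=1 clk=0 x=0 r=0 y=0 z=1 n0=0 q=1
t2.Δ0 v=1 u=1 clk=0 x=0 r=0 y=0 z=1 n0=0 q=1
t2.Δ1 v=1 u=1 clk=1 x=0 r=0 y=0 z=1 n0=0 q=1
t2.Δ2 v=1 u=1 clk=1 x=0 r=0 y=1 z=0 n0=0 q=1
t2.Δ3 v=1 u=1 clk=1 x=0 r=0 y=1 z=0 n0=1 q=1
t3.Δ0 v=1 u=1 clk=1 x=0 r=0 y=1 z=0 n0=1 q=1
t3.Δ1 v=1 u=1 clk=0 x=0 r=0 y=1 z=0 n0=1 q=1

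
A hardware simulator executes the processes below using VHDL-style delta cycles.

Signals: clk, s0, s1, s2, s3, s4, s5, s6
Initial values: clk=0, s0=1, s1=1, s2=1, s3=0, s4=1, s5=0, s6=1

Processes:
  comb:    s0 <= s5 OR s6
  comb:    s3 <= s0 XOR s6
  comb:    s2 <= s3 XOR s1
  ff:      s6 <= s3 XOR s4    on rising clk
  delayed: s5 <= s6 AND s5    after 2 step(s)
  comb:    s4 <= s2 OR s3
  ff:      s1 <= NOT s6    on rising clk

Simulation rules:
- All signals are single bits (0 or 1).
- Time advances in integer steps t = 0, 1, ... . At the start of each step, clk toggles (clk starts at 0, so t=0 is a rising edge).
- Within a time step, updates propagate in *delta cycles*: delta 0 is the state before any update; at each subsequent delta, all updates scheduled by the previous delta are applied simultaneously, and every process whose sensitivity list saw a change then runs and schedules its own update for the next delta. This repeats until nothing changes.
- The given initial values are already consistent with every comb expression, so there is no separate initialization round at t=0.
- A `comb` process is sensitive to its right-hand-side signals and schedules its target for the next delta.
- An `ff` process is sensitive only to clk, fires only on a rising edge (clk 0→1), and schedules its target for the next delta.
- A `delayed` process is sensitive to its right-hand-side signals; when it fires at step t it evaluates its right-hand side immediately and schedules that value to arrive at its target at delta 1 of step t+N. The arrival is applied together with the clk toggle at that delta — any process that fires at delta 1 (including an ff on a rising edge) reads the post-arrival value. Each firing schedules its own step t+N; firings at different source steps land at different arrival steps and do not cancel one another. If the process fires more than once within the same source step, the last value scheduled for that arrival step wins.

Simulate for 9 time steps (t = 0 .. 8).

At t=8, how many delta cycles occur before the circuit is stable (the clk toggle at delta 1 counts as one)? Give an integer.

t0.Δ0 s5=0 s6=1 s1=1 clk=0 s4=1 s0=1 s3=0 s2=1
t0.Δ1 s5=0 s6=1 s1=1 clk=1 s4=1 s0=1 s3=0 s2=1
t0.Δ2 s5=0 s6=1 s1=0 clk=1 s4=1 s0=1 s3=0 s2=1
t0.Δ3 s5=0 s6=1 s1=0 clk=1 s4=1 s0=1 s3=0 s2=0
t0.Δ4 s5=0 s6=1 s1=0 clk=1 s4=0 s0=1 s3=0 s2=0
t1.Δ0 s5=0 s6=1 s1=0 clk=1 s4=0 s0=1 s3=0 s2=0
t1.Δ1 s5=0 s6=1 s1=0 clk=0 s4=0 s0=1 s3=0 s2=0
t2.Δ0 s5=0 s6=1 s1=0 clk=0 s4=0 s0=1 s3=0 s2=0
t2.Δ1 s5=0 s6=1 s1=0 clk=1 s4=0 s0=1 s3=0 s2=0
t2.Δ2 s5=0 s6=0 s1=0 clk=1 s4=0 s0=1 s3=0 s2=0
t2.Δ3 s5=0 s6=0 s1=0 clk=1 s4=0 s0=0 s3=1 s2=0
t2.Δ4 s5=0 s6=0 s1=0 clk=1 s4=1 s0=0 s3=0 s2=1
t2.Δ5 s5=0 s6=0 s1=0 clk=1 s4=1 s0=0 s3=0 s2=0
t2.Δ6 s5=0 s6=0 s1=0 clk=1 s4=0 s0=0 s3=0 s2=0
t3.Δ0 s5=0 s6=0 s1=0 clk=1 s4=0 s0=0 s3=0 s2=0
t3.Δ1 s5=0 s6=0 s1=0 clk=0 s4=0 s0=0 s3=0 s2=0
t4.Δ0 s5=0 s6=0 s1=0 clk=0 s4=0 s0=0 s3=0 s2=0
t4.Δ1 s5=0 s6=0 s1=0 clk=1 s4=0 s0=0 s3=0 s2=0
t4.Δ2 s5=0 s6=0 s1=1 clk=1 s4=0 s0=0 s3=0 s2=0
t4.Δ3 s5=0 s6=0 s1=1 clk=1 s4=0 s0=0 s3=0 s2=1
t4.Δ4 s5=0 s6=0 s1=1 clk=1 s4=1 s0=0 s3=0 s2=1
t5.Δ0 s5=0 s6=0 s1=1 clk=1 s4=1 s0=0 s3=0 s2=1
t5.Δ1 s5=0 s6=0 s1=1 clk=0 s4=1 s0=0 s3=0 s2=1
t6.Δ0 s5=0 s6=0 s1=1 clk=0 s4=1 s0=0 s3=0 s2=1
t6.Δ1 s5=0 s6=0 s1=1 clk=1 s4=1 s0=0 s3=0 s2=1
t6.Δ2 s5=0 s6=1 s1=1 clk=1 s4=1 s0=0 s3=0 s2=1
t6.Δ3 s5=0 s6=1 s1=1 clk=1 s4=1 s0=1 s3=1 s2=1
t6.Δ4 s5=0 s6=1 s1=1 clk=1 s4=1 s0=1 s3=0 s2=0
t6.Δ5 s5=0 s6=1 s1=1 clk=1 s4=0 s0=1 s3=0 s2=1
t6.Δ6 s5=0 s6=1 s1=1 clk=1 s4=1 s0=1 s3=0 s2=1
t7.Δ0 s5=0 s6=1 s1=1 clk=1 s4=1 s0=1 s3=0 s2=1
t7.Δ1 s5=0 s6=1 s1=1 clk=0 s4=1 s0=1 s3=0 s2=1
t8.Δ0 s5=0 s6=1 s1=1 clk=0 s4=1 s0=1 s3=0 s2=1
t8.Δ1 s5=0 s6=1 s1=1 clk=1 s4=1 s0=1 s3=0 s2=1
t8.Δ2 s5=0 s6=1 s1=0 clk=1 s4=1 s0=1 s3=0 s2=1
t8.Δ3 s5=0 s6=1 s1=0 clk=1 s4=1 s0=1 s3=0 s2=0
t8.Δ4 s5=0 s6=1 s1=0 clk=1 s4=0 s0=1 s3=0 s2=0

4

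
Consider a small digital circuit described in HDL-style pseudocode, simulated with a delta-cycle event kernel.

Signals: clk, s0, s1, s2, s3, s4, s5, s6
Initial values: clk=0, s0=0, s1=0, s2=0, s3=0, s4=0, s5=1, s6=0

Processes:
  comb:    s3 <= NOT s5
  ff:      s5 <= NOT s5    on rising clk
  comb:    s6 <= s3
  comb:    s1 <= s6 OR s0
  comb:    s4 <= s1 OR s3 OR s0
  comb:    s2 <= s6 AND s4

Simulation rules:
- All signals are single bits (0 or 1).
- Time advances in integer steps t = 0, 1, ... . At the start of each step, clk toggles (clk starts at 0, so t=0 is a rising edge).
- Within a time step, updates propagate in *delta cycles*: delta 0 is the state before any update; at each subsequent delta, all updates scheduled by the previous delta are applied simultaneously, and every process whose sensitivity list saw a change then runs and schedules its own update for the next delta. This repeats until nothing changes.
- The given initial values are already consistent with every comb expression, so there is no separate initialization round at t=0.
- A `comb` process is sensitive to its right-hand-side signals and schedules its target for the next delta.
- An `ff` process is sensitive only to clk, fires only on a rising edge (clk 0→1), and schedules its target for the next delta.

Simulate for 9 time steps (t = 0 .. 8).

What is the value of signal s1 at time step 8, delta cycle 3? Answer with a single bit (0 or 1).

t=0 Δ0: s5=1 s6=0 s3=0 s4=0 s2=0 s0=0 s1=0 clk=0
  Δ1: clk:0→1
  Δ2: s5:1→0
  Δ3: s3:0→1
  Δ4: s6:0→1, s4:0→1
  Δ5: s2:0→1, s1:0→1
  (5Δ to stable)
t=1 Δ0: s5=0 s6=1 s3=1 s4=1 s2=1 s0=0 s1=1 clk=1
  Δ1: clk:1→0
  (1Δ to stable)
t=2 Δ0: s5=0 s6=1 s3=1 s4=1 s2=1 s0=0 s1=1 clk=0
  Δ1: clk:0→1
  Δ2: s5:0→1
  Δ3: s3:1→0
  Δ4: s6:1→0
  Δ5: s2:1→0, s1:1→0
  Δ6: s4:1→0
  (6Δ to stable)
t=3 Δ0: s5=1 s6=0 s3=0 s4=0 s2=0 s0=0 s1=0 clk=1
  Δ1: clk:1→0
  (1Δ to stable)
t=4 Δ0: s5=1 s6=0 s3=0 s4=0 s2=0 s0=0 s1=0 clk=0
  Δ1: clk:0→1
  Δ2: s5:1→0
  Δ3: s3:0→1
  Δ4: s6:0→1, s4:0→1
  Δ5: s2:0→1, s1:0→1
  (5Δ to stable)
t=5 Δ0: s5=0 s6=1 s3=1 s4=1 s2=1 s0=0 s1=1 clk=1
  Δ1: clk:1→0
  (1Δ to stable)
t=6 Δ0: s5=0 s6=1 s3=1 s4=1 s2=1 s0=0 s1=1 clk=0
  Δ1: clk:0→1
  Δ2: s5:0→1
  Δ3: s3:1→0
  Δ4: s6:1→0
  Δ5: s2:1→0, s1:1→0
  Δ6: s4:1→0
  (6Δ to stable)
t=7 Δ0: s5=1 s6=0 s3=0 s4=0 s2=0 s0=0 s1=0 clk=1
  Δ1: clk:1→0
  (1Δ to stable)
t=8 Δ0: s5=1 s6=0 s3=0 s4=0 s2=0 s0=0 s1=0 clk=0
  Δ1: clk:0→1
  Δ2: s5:1→0
  Δ3: s3:0→1
  Δ4: s6:0→1, s4:0→1
  Δ5: s2:0→1, s1:0→1
  (5Δ to stable)

0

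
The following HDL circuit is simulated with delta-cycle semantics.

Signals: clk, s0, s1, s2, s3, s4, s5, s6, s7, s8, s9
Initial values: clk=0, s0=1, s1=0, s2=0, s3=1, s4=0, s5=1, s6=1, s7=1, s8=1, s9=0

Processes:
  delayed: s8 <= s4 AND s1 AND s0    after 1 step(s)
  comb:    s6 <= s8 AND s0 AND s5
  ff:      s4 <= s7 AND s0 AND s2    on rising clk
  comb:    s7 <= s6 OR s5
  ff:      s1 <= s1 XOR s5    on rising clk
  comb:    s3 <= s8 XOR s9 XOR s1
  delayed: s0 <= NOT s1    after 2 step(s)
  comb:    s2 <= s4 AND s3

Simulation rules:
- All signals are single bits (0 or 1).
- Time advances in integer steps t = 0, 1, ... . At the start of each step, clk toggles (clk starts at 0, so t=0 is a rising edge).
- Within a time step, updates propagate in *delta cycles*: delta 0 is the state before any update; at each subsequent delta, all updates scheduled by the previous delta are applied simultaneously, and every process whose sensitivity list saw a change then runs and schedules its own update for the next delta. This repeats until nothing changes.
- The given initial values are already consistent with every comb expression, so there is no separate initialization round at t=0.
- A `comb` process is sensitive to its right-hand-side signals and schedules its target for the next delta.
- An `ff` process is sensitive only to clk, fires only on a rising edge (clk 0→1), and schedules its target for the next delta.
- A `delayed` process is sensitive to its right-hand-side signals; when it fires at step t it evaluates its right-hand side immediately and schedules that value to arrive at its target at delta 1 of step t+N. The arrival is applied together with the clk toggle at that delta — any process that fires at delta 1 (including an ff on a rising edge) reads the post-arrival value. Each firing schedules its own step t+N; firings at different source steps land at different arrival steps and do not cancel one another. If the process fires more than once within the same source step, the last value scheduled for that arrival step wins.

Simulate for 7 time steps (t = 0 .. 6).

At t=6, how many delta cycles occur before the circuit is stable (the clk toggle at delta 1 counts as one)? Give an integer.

3

t=0 Δ0: s9=0 s5=1 s6=1 s0=1 s1=0 s8=1 s7=1 clk=0 s4=0 s2=0 s3=1
  Δ1: clk:0→1
  Δ2: s1:0→1
  Δ3: s3:1→0
  (3Δ to stable)
t=1 Δ0: s9=0 s5=1 s6=1 s0=1 s1=1 s8=1 s7=1 clk=1 s4=0 s2=0 s3=0
  Δ1: s8:1→0, clk:1→0
  Δ2: s6:1→0, s3:0→1
  (2Δ to stable)
t=2 Δ0: s9=0 s5=1 s6=0 s0=1 s1=1 s8=0 s7=1 clk=0 s4=0 s2=0 s3=1
  Δ1: s0:1→0, clk:0→1
  Δ2: s1:1→0
  Δ3: s3:1→0
  (3Δ to stable)
t=3 Δ0: s9=0 s5=1 s6=0 s0=0 s1=0 s8=0 s7=1 clk=1 s4=0 s2=0 s3=0
  Δ1: clk:1→0
  (1Δ to stable)
t=4 Δ0: s9=0 s5=1 s6=0 s0=0 s1=0 s8=0 s7=1 clk=0 s4=0 s2=0 s3=0
  Δ1: s0:0→1, clk:0→1
  Δ2: s1:0→1
  Δ3: s3:0→1
  (3Δ to stable)
t=5 Δ0: s9=0 s5=1 s6=0 s0=1 s1=1 s8=0 s7=1 clk=1 s4=0 s2=0 s3=1
  Δ1: clk:1→0
  (1Δ to stable)
t=6 Δ0: s9=0 s5=1 s6=0 s0=1 s1=1 s8=0 s7=1 clk=0 s4=0 s2=0 s3=1
  Δ1: s0:1→0, clk:0→1
  Δ2: s1:1→0
  Δ3: s3:1→0
  (3Δ to stable)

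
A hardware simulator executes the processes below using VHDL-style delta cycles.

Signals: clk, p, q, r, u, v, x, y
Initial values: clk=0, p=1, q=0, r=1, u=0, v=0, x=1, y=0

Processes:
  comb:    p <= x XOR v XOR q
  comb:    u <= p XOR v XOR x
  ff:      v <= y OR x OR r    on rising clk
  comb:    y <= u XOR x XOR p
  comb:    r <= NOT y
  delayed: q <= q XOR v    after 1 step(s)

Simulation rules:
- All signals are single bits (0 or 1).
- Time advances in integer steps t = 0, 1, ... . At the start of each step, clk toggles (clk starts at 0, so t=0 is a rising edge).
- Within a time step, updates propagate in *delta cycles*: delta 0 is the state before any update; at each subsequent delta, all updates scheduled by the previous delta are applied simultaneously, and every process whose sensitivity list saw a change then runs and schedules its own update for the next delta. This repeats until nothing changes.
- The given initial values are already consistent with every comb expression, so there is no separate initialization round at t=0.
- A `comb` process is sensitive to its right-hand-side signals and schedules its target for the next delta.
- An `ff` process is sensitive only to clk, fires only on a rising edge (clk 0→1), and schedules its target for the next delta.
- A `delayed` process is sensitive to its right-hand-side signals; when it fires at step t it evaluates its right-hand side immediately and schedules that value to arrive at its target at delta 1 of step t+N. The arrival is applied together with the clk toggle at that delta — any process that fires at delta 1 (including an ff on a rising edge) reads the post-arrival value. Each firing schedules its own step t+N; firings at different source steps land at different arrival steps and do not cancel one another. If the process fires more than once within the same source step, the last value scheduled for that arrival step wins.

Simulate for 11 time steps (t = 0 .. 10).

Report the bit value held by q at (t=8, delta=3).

t0.Δ0 p=1 y=0 clk=0 r=1 q=0 u=0 x=1 v=0
t0.Δ1 p=1 y=0 clk=1 r=1 q=0 u=0 x=1 v=0
t0.Δ2 p=1 y=0 clk=1 r=1 q=0 u=0 x=1 v=1
t0.Δ3 p=0 y=0 clk=1 r=1 q=0 u=1 x=1 v=1
t0.Δ4 p=0 y=0 clk=1 r=1 q=0 u=0 x=1 v=1
t0.Δ5 p=0 y=1 clk=1 r=1 q=0 u=0 x=1 v=1
t0.Δ6 p=0 y=1 clk=1 r=0 q=0 u=0 x=1 v=1
t1.Δ0 p=0 y=1 clk=1 r=0 q=0 u=0 x=1 v=1
t1.Δ1 p=0 y=1 clk=0 r=0 q=1 u=0 x=1 v=1
t1.Δ2 p=1 y=1 clk=0 r=0 q=1 u=0 x=1 v=1
t1.Δ3 p=1 y=0 clk=0 r=0 q=1 u=1 x=1 v=1
t1.Δ4 p=1 y=1 clk=0 r=1 q=1 u=1 x=1 v=1
t1.Δ5 p=1 y=1 clk=0 r=0 q=1 u=1 x=1 v=1
t2.Δ0 p=1 y=1 clk=0 r=0 q=1 u=1 x=1 v=1
t2.Δ1 p=1 y=1 clk=1 r=0 q=0 u=1 x=1 v=1
t2.Δ2 p=0 y=1 clk=1 r=0 q=0 u=1 x=1 v=1
t2.Δ3 p=0 y=0 clk=1 r=0 q=0 u=0 x=1 v=1
t2.Δ4 p=0 y=1 clk=1 r=1 q=0 u=0 x=1 v=1
t2.Δ5 p=0 y=1 clk=1 r=0 q=0 u=0 x=1 v=1
t3.Δ0 p=0 y=1 clk=1 r=0 q=0 u=0 x=1 v=1
t3.Δ1 p=0 y=1 clk=0 r=0 q=1 u=0 x=1 v=1
t3.Δ2 p=1 y=1 clk=0 r=0 q=1 u=0 x=1 v=1
t3.Δ3 p=1 y=0 clk=0 r=0 q=1 u=1 x=1 v=1
t3.Δ4 p=1 y=1 clk=0 r=1 q=1 u=1 x=1 v=1
t3.Δ5 p=1 y=1 clk=0 r=0 q=1 u=1 x=1 v=1
t4.Δ0 p=1 y=1 clk=0 r=0 q=1 u=1 x=1 v=1
t4.Δ1 p=1 y=1 clk=1 r=0 q=0 u=1 x=1 v=1
t4.Δ2 p=0 y=1 clk=1 r=0 q=0 u=1 x=1 v=1
t4.Δ3 p=0 y=0 clk=1 r=0 q=0 u=0 x=1 v=1
t4.Δ4 p=0 y=1 clk=1 r=1 q=0 u=0 x=1 v=1
t4.Δ5 p=0 y=1 clk=1 r=0 q=0 u=0 x=1 v=1
t5.Δ0 p=0 y=1 clk=1 r=0 q=0 u=0 x=1 v=1
t5.Δ1 p=0 y=1 clk=0 r=0 q=1 u=0 x=1 v=1
t5.Δ2 p=1 y=1 clk=0 r=0 q=1 u=0 x=1 v=1
t5.Δ3 p=1 y=0 clk=0 r=0 q=1 u=1 x=1 v=1
t5.Δ4 p=1 y=1 clk=0 r=1 q=1 u=1 x=1 v=1
t5.Δ5 p=1 y=1 clk=0 r=0 q=1 u=1 x=1 v=1
t6.Δ0 p=1 y=1 clk=0 r=0 q=1 u=1 x=1 v=1
t6.Δ1 p=1 y=1 clk=1 r=0 q=0 u=1 x=1 v=1
t6.Δ2 p=0 y=1 clk=1 r=0 q=0 u=1 x=1 v=1
t6.Δ3 p=0 y=0 clk=1 r=0 q=0 u=0 x=1 v=1
t6.Δ4 p=0 y=1 clk=1 r=1 q=0 u=0 x=1 v=1
t6.Δ5 p=0 y=1 clk=1 r=0 q=0 u=0 x=1 v=1
t7.Δ0 p=0 y=1 clk=1 r=0 q=0 u=0 x=1 v=1
t7.Δ1 p=0 y=1 clk=0 r=0 q=1 u=0 x=1 v=1
t7.Δ2 p=1 y=1 clk=0 r=0 q=1 u=0 x=1 v=1
t7.Δ3 p=1 y=0 clk=0 r=0 q=1 u=1 x=1 v=1
t7.Δ4 p=1 y=1 clk=0 r=1 q=1 u=1 x=1 v=1
t7.Δ5 p=1 y=1 clk=0 r=0 q=1 u=1 x=1 v=1
t8.Δ0 p=1 y=1 clk=0 r=0 q=1 u=1 x=1 v=1
t8.Δ1 p=1 y=1 clk=1 r=0 q=0 u=1 x=1 v=1
t8.Δ2 p=0 y=1 clk=1 r=0 q=0 u=1 x=1 v=1
t8.Δ3 p=0 y=0 clk=1 r=0 q=0 u=0 x=1 v=1
t8.Δ4 p=0 y=1 clk=1 r=1 q=0 u=0 x=1 v=1
t8.Δ5 p=0 y=1 clk=1 r=0 q=0 u=0 x=1 v=1
t9.Δ0 p=0 y=1 clk=1 r=0 q=0 u=0 x=1 v=1
t9.Δ1 p=0 y=1 clk=0 r=0 q=1 u=0 x=1 v=1
t9.Δ2 p=1 y=1 clk=0 r=0 q=1 u=0 x=1 v=1
t9.Δ3 p=1 y=0 clk=0 r=0 q=1 u=1 x=1 v=1
t9.Δ4 p=1 y=1 clk=0 r=1 q=1 u=1 x=1 v=1
t9.Δ5 p=1 y=1 clk=0 r=0 q=1 u=1 x=1 v=1
t10.Δ0 p=1 y=1 clk=0 r=0 q=1 u=1 x=1 v=1
t10.Δ1 p=1 y=1 clk=1 r=0 q=0 u=1 x=1 v=1
t10.Δ2 p=0 y=1 clk=1 r=0 q=0 u=1 x=1 v=1
t10.Δ3 p=0 y=0 clk=1 r=0 q=0 u=0 x=1 v=1
t10.Δ4 p=0 y=1 clk=1 r=1 q=0 u=0 x=1 v=1
t10.Δ5 p=0 y=1 clk=1 r=0 q=0 u=0 x=1 v=1

0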